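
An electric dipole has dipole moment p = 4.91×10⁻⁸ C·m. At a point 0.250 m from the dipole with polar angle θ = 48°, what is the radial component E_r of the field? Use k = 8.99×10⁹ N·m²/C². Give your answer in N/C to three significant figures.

E_r ≈ 3.78×10⁴ N/C

For a dipole, E_r = (2kp cosθ)/r³.
kp/r³ = (8.99×10⁹)(4.91×10⁻⁸)/(0.250)³ = 2.825×10⁴ N/C.
E_r = 2·2.825×10⁴·cos48° = 3.781×10⁴ N/C.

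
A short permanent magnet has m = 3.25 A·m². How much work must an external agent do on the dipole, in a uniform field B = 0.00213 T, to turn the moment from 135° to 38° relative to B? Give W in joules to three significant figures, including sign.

W ≈ -0.0103 J

W_ext = ΔU = −mB cosθ₂ + mB cosθ₁ = mB(cosθ₁ − cosθ₂).
W = (3.25)(0.00213)·(cos135° − cos38°) = (0.006922)·(-1.4951) = -0.01035 J.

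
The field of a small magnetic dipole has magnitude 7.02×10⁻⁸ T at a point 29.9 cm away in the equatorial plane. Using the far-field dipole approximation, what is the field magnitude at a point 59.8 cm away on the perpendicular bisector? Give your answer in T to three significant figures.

B ≈ 8.78×10⁻⁹ T

Dipole fields scale as 1/r³ in the far field; the geometry is the same at both points.
B₂ = B₁ · (r₁/r₂)³ = 7.02×10⁻⁸ · (29.9/59.8)³.
(r₁/r₂)³ = (0.5)³ = 0.125.
B₂ ≈ 8.775×10⁻⁹ T.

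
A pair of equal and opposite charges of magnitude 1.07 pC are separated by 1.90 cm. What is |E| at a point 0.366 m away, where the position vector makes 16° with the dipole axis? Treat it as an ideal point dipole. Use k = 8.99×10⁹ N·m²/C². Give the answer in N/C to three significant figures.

Dipole moment p = qd = (1.07×10⁻¹² C)(0.0190 m) = 2.033×10⁻¹⁴ C·m.
At angle θ the dipole field magnitude is E = (kp/r³)·√(1 + 3cos²θ).
kp/r³ = (8.99×10⁹)(2.033×10⁻¹⁴) / (0.366)³ = 0.003728 N/C.
√(1 + 3cos²16°) = √(1 + 3·0.9240) = √3.7721 ≈ 1.9422.
E ≈ 0.003728 × 1.942 = 0.007240 N/C.

E ≈ 0.00724 N/C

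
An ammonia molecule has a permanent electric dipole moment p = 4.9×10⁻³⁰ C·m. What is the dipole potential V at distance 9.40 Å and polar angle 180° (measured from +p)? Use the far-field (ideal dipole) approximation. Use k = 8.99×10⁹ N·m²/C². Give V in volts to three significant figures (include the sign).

V ≈ -0.0499 V

The dipole potential is V = kp cosθ / r².
V = (8.99×10⁹)(4.90×10⁻³⁰)·cos180° / (9.40×10⁻¹⁰)² = -0.04985 V.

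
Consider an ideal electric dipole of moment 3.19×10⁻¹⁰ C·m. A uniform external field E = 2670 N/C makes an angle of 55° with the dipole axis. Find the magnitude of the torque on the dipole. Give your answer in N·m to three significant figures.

Torque on an electric dipole: τ = pE sinθ.
τ = (3.19×10⁻¹⁰)(2670)·sin55° = 6.977×10⁻⁷ N·m.

τ ≈ 6.98×10⁻⁷ N·m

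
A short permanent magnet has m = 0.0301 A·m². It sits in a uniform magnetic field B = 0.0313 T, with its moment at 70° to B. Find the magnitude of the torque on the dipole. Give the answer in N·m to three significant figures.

Torque on a magnetic dipole: τ = mB sinθ.
τ = (0.0301)(0.0313)·sin70° = 8.853×10⁻⁴ N·m.

τ ≈ 8.85×10⁻⁴ N·m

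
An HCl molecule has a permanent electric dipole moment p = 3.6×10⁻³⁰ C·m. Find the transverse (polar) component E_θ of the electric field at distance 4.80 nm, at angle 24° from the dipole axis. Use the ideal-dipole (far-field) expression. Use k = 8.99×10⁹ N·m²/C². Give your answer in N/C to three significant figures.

E_θ ≈ 1.19×10⁵ N/C

For a dipole, E_θ = (kp sinθ)/r³.
kp/r³ = (8.99×10⁹)(3.60×10⁻³⁰)/(4.80×10⁻⁹)³ = 2.926×10⁵ N/C.
E_θ = 2.926×10⁵·sin24° = 1.190×10⁵ N/C.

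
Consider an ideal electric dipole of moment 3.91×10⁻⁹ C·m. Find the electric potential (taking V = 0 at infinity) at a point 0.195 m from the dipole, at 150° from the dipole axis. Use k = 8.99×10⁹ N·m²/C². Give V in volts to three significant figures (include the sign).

The dipole potential is V = kp cosθ / r².
V = (8.99×10⁹)(3.91×10⁻⁹)·cos150° / (0.195)² = -800.6 V.

V ≈ -801 V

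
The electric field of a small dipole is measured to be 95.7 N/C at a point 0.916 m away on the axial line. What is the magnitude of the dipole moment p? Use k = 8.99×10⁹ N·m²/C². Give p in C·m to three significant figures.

On axis E = 2kp/r³, so p = Er³/(2k).
p = (95.7)·(0.916)³ / (2·8.99×10⁹) = 4.091×10⁻⁹ C·m.

p ≈ 4.09×10⁻⁹ C·m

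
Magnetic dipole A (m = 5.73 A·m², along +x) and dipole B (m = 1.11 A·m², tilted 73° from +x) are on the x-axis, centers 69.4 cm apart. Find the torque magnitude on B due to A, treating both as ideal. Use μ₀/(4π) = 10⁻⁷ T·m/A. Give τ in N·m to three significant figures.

τ ≈ 3.64×10⁻⁶ N·m

Dipole B is on the axis of dipole A, so B₁ there is axial: B₁ = (μ₀/4π)·2m₁/r³ along +x.
B₁ = 2(10⁻⁷)(5.73)/(0.694)³ = 3.429×10⁻⁶ T.
τ = m₂ B₁ sinθ.
τ = (1.11)(3.429×10⁻⁶)·sin73° = 3.639×10⁻⁶ N·m.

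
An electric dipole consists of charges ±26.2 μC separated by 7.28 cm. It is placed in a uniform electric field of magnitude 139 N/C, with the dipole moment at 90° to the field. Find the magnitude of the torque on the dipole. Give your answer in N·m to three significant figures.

Dipole moment p = qd = (2.62×10⁻⁵ C)(0.0728 m) = 1.907×10⁻⁶ C·m.
Torque on an electric dipole: τ = pE sinθ.
τ = (1.907×10⁻⁶)(139)·sin90° = 2.651×10⁻⁴ N·m.

τ ≈ 2.65×10⁻⁴ N·m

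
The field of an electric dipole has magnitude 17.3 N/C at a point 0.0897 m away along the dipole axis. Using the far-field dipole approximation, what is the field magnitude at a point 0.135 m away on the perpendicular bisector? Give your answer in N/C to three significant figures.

E ≈ 2.54 N/C

Dipole fields scale as 1/r³ in the far field.
The axial field is twice the equatorial field at the same r, so the geometry factor is 1/2.
E₂ = E₁ · (1/2) · (r₁/r₂)³ = 17.3 · 0.5 · (0.0897/0.135)³.
(r₁/r₂)³ = (0.6644)³ = 0.2933.
E₂ ≈ 2.537 N/C.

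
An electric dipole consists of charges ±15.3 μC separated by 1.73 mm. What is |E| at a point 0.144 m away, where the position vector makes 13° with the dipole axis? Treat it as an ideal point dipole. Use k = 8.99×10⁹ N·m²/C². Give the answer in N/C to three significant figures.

Dipole moment p = qd = (1.53×10⁻⁵ C)(0.00173 m) = 2.647×10⁻⁸ C·m.
At angle θ the dipole field magnitude is E = (kp/r³)·√(1 + 3cos²θ).
kp/r³ = (8.99×10⁹)(2.647×10⁻⁸) / (0.144)³ = 7.969×10⁴ N/C.
√(1 + 3cos²13°) = √(1 + 3·0.9494) = √3.8482 ≈ 1.9617.
E ≈ 7.969×10⁴ × 1.962 = 1.563×10⁵ N/C.

E ≈ 1.56×10⁵ N/C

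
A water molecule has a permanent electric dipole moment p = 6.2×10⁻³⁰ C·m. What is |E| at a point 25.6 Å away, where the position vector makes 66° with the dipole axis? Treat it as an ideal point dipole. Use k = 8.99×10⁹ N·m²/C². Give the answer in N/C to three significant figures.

At angle θ the dipole field magnitude is E = (kp/r³)·√(1 + 3cos²θ).
kp/r³ = (8.99×10⁹)(6.20×10⁻³⁰) / (2.56×10⁻⁹)³ = 3.322×10⁶ N/C.
√(1 + 3cos²66°) = √(1 + 3·0.1654) = √1.4963 ≈ 1.2232.
E ≈ 3.322×10⁶ × 1.223 = 4.064×10⁶ N/C.

E ≈ 4.06×10⁶ N/C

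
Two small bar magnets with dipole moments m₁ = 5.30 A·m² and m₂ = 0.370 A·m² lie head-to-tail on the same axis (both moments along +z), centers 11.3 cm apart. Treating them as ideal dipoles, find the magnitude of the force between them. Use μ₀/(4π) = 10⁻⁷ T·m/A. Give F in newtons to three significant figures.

F ≈ 0.00722 N

On-axis B of dipole 1: B = (μ₀/4π)·2m₁/r³. Force on dipole 2: F = m₂·dB/dr.
dB/dr = −(μ₀/4π)·6m₁/r⁴, so |F| = (μ₀/4π)·6m₁m₂/r⁴.
F = 6(10⁻⁷)(5.30)(0.370)/(0.113)⁴ = 0.007216 N.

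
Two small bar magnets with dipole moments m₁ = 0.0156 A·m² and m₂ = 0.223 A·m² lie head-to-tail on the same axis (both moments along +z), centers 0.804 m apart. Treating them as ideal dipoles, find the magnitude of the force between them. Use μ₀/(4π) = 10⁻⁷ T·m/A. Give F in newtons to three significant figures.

F ≈ 5.00×10⁻⁹ N

On-axis B of dipole 1: B = (μ₀/4π)·2m₁/r³. Force on dipole 2: F = m₂·dB/dr.
dB/dr = −(μ₀/4π)·6m₁/r⁴, so |F| = (μ₀/4π)·6m₁m₂/r⁴.
F = 6(10⁻⁷)(0.0156)(0.223)/(0.804)⁴ = 4.995×10⁻⁹ N.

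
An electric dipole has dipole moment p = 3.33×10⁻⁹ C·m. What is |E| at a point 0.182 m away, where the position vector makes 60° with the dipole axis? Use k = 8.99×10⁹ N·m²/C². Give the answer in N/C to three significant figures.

E ≈ 6570 N/C

At angle θ the dipole field magnitude is E = (kp/r³)·√(1 + 3cos²θ).
kp/r³ = (8.99×10⁹)(3.33×10⁻⁹) / (0.182)³ = 4966 N/C.
√(1 + 3cos²60°) = √(1 + 3·0.2500) = √1.7500 ≈ 1.3229.
E ≈ 4966 × 1.323 = 6569 N/C.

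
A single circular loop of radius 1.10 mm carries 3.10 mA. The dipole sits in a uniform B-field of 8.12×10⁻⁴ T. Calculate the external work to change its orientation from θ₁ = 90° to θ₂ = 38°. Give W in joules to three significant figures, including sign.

W ≈ -7.54×10⁻¹² J

Magnetic moment m = IA = Iπa² = (0.00310)·π·(0.00110)² = 1.178×10⁻⁸ A·m².
W_ext = ΔU = −mB cosθ₂ + mB cosθ₁ = mB(cosθ₁ − cosθ₂).
W = (1.178×10⁻⁸)(8.12×10⁻⁴)·(cos90° − cos38°) = (9.565×10⁻¹²)·(-0.7880) = -7.538×10⁻¹² J.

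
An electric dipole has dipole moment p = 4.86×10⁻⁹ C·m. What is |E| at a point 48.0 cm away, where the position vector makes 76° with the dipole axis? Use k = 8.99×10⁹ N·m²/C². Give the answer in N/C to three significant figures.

At angle θ the dipole field magnitude is E = (kp/r³)·√(1 + 3cos²θ).
kp/r³ = (8.99×10⁹)(4.86×10⁻⁹) / (0.480)³ = 395.1 N/C.
√(1 + 3cos²76°) = √(1 + 3·0.0585) = √1.1756 ≈ 1.0842.
E ≈ 395.1 × 1.084 = 428.3 N/C.

E ≈ 428 N/C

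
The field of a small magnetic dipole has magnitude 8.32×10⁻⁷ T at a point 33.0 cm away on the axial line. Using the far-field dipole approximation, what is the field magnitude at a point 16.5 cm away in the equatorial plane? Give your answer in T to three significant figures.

Dipole fields scale as 1/r³ in the far field.
The axial field is twice the equatorial field at the same r, so the geometry factor is 1/2.
B₂ = B₁ · (1/2) · (r₁/r₂)³ = 8.32×10⁻⁷ · 0.5 · (33.0/16.5)³.
(r₁/r₂)³ = (2)³ = 8.
B₂ ≈ 3.328×10⁻⁶ T.

B ≈ 3.33×10⁻⁶ T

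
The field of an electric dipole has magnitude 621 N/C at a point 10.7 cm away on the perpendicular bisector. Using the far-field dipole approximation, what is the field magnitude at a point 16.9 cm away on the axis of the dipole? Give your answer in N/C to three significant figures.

Dipole fields scale as 1/r³ in the far field.
The axial field is twice the equatorial field at the same r, so the geometry factor is 2/1.
E₂ = E₁ · (2/1) · (r₁/r₂)³ = 621 · 2 · (10.7/16.9)³.
(r₁/r₂)³ = (0.6331)³ = 0.2538.
E₂ ≈ 315.2 N/C.

E ≈ 315 N/C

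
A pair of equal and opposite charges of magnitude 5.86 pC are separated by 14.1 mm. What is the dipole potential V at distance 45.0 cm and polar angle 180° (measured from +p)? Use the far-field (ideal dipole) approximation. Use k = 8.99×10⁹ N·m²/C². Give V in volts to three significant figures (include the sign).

V ≈ -0.00367 V

Dipole moment p = qd = (5.86×10⁻¹² C)(0.0141 m) = 8.263×10⁻¹⁴ C·m.
The dipole potential is V = kp cosθ / r².
V = (8.99×10⁹)(8.263×10⁻¹⁴)·cos180° / (0.450)² = -0.003668 V.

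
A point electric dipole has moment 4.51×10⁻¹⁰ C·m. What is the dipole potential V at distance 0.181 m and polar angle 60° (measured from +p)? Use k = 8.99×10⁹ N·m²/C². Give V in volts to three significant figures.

V ≈ 61.9 V

The dipole potential is V = kp cosθ / r².
V = (8.99×10⁹)(4.51×10⁻¹⁰)·cos60° / (0.181)² = 61.88 V.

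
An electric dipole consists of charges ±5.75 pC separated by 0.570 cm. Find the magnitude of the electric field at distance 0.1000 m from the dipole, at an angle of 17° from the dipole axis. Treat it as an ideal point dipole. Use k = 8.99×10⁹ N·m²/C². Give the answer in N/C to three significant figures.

E ≈ 0.570 N/C

Dipole moment p = qd = (5.75×10⁻¹² C)(0.00570 m) = 3.278×10⁻¹⁴ C·m.
At angle θ the dipole field magnitude is E = (kp/r³)·√(1 + 3cos²θ).
kp/r³ = (8.99×10⁹)(3.278×10⁻¹⁴) / (0.100)³ = 0.2947 N/C.
√(1 + 3cos²17°) = √(1 + 3·0.9145) = √3.7436 ≈ 1.9348.
E ≈ 0.2947 × 1.935 = 0.5702 N/C.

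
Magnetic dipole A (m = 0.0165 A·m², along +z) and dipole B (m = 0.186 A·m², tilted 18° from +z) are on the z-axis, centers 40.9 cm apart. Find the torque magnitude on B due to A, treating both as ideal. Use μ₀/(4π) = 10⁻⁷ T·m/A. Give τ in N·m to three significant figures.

Dipole B is on the axis of dipole A, so B₁ there is axial: B₁ = (μ₀/4π)·2m₁/r³ along +z.
B₁ = 2(10⁻⁷)(0.0165)/(0.409)³ = 4.823×10⁻⁸ T.
τ = m₂ B₁ sinθ.
τ = (0.186)(4.823×10⁻⁸)·sin18° = 2.772×10⁻⁹ N·m.

τ ≈ 2.77×10⁻⁹ N·m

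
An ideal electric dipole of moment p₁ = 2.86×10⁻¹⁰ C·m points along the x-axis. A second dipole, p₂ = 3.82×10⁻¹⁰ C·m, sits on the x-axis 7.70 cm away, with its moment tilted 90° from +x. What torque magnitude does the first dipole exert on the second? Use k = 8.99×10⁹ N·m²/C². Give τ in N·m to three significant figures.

τ ≈ 4.30×10⁻⁶ N·m

The second dipole sits on the axis of the first, so the field there is axial: E₁ = 2kp₁/r³ along +x.
E₁ = 2(8.99×10⁹)(2.86×10⁻¹⁰)/(0.0770)³ = 1.126×10⁴ N/C.
Torque on the second dipole: τ = p₂ E₁ sinθ.
τ = (3.82×10⁻¹⁰)(1.126×10⁴)·sin90° = 4.303×10⁻⁶ N·m.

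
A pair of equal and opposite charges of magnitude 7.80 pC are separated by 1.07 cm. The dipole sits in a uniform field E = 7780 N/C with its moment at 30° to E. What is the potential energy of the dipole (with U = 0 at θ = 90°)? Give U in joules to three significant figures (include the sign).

U ≈ -5.62×10⁻¹⁰ J

Dipole moment p = qd = (7.80×10⁻¹² C)(0.0107 m) = 8.346×10⁻¹⁴ C·m.
U = −p·E = −pE cosθ.
U = −(8.346×10⁻¹⁴)(7780)·cos30° = -5.623×10⁻¹⁰ J.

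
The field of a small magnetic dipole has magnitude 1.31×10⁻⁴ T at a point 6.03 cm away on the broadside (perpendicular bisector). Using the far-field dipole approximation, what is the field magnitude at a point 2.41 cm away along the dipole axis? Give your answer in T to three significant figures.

B ≈ 0.00410 T

Dipole fields scale as 1/r³ in the far field.
The axial field is twice the equatorial field at the same r, so the geometry factor is 2/1.
B₂ = B₁ · (2/1) · (r₁/r₂)³ = 1.31×10⁻⁴ · 2 · (6.03/2.41)³.
(r₁/r₂)³ = (2.502)³ = 15.66.
B₂ ≈ 0.004104 T.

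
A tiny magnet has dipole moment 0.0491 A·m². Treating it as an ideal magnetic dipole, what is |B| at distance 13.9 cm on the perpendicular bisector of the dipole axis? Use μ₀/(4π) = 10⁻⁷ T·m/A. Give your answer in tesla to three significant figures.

B ≈ 1.83×10⁻⁶ T

In the equatorial plane B = (μ₀/4π)·m/r³ (half the axial value).
B = (10⁻⁷)·(0.0491) / (0.139)³ = 1.828×10⁻⁶ T.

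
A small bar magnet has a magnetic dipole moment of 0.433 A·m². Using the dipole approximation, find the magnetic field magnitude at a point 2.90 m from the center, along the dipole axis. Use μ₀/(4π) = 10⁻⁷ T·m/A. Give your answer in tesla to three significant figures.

B ≈ 3.55×10⁻⁹ T

On axis B = (μ₀/4π)·2m/r³.
B = 2·(10⁻⁷)·(0.433) / (2.90)³ = 3.551×10⁻⁹ T.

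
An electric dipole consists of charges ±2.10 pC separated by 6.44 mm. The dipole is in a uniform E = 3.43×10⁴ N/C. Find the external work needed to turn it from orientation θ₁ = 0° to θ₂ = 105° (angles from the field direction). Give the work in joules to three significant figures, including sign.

Dipole moment p = qd = (2.10×10⁻¹² C)(0.00644 m) = 1.352×10⁻¹⁴ C·m.
W_ext = ΔU = U(θ₂) − U(θ₁) = −pE cosθ₂ − (−pE cosθ₁) = pE(cosθ₁ − cosθ₂).
W = (1.352×10⁻¹⁴)(3.43×10⁴)·(cos0° − cos105°) = (4.637×10⁻¹⁰)·(+1.2588) = 5.838×10⁻¹⁰ J.

W ≈ 5.84×10⁻¹⁰ J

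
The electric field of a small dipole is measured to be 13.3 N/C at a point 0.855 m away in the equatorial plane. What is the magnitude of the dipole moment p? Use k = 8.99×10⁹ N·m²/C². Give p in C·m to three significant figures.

In the equatorial plane E = kp/r³, so p = Er³/(k).
p = (13.3)·(0.855)³ / (8.99×10⁹) = 9.247×10⁻¹⁰ C·m.

p ≈ 9.25×10⁻¹⁰ C·m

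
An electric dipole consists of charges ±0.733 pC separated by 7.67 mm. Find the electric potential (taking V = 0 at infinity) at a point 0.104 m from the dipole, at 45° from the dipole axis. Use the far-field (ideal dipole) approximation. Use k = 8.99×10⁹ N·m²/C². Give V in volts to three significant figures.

Dipole moment p = qd = (7.33×10⁻¹³ C)(0.00767 m) = 5.622×10⁻¹⁵ C·m.
The dipole potential is V = kp cosθ / r².
V = (8.99×10⁹)(5.622×10⁻¹⁵)·cos45° / (0.104)² = 0.003304 V.

V ≈ 0.00330 V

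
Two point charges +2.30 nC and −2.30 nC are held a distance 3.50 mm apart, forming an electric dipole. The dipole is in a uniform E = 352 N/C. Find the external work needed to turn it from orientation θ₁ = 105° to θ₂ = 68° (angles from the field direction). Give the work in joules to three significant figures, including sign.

W ≈ -1.79×10⁻⁹ J

Dipole moment p = qd = (2.30×10⁻⁹ C)(0.00350 m) = 8.05×10⁻¹² C·m.
W_ext = ΔU = U(θ₂) − U(θ₁) = −pE cosθ₂ − (−pE cosθ₁) = pE(cosθ₁ − cosθ₂).
W = (8.05×10⁻¹²)(352)·(cos105° − cos68°) = (2.834×10⁻⁹)·(-0.6334) = -1.795×10⁻⁹ J.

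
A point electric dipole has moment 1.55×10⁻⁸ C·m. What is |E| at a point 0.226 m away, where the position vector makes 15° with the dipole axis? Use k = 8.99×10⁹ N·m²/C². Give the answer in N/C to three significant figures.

E ≈ 2.35×10⁴ N/C

At angle θ the dipole field magnitude is E = (kp/r³)·√(1 + 3cos²θ).
kp/r³ = (8.99×10⁹)(1.55×10⁻⁸) / (0.226)³ = 1.207×10⁴ N/C.
√(1 + 3cos²15°) = √(1 + 3·0.9330) = √3.7990 ≈ 1.9491.
E ≈ 1.207×10⁴ × 1.949 = 2.353×10⁴ N/C.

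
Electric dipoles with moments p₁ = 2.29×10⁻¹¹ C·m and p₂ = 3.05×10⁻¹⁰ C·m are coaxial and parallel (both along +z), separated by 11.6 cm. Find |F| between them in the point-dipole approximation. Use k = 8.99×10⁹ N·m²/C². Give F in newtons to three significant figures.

On-axis field of dipole 1 at distance r: E = 2kp₁/r³. Force on dipole 2 is F = p₂·dE/dr (gradient along axis).
dE/dr = −6kp₁/r⁴, so |F| = 6kp₁p₂/r⁴ (attractive for aligned moments).
F = 6(8.99×10⁹)(2.29×10⁻¹¹)(3.05×10⁻¹⁰)/(0.116)⁴ = 2.081×10⁻⁶ N.

F ≈ 2.08×10⁻⁶ N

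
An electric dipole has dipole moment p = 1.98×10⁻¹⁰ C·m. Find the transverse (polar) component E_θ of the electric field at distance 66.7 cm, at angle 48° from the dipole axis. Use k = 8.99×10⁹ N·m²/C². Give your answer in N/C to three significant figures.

E_θ ≈ 4.46 N/C

For a dipole, E_θ = (kp sinθ)/r³.
kp/r³ = (8.99×10⁹)(1.98×10⁻¹⁰)/(0.667)³ = 5.999 N/C.
E_θ = 5.999·sin48° = 4.458 N/C.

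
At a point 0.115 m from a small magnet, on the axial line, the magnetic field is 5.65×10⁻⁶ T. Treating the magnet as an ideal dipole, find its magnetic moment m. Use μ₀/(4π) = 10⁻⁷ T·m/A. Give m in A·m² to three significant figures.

On axis B = (μ₀/4π)·2m/r³, so m = Br³·4π/(μ₀·2).
m = (5.65×10⁻⁶)·(0.115)³ / (2·10⁻⁷) = 0.04296 A·m².

m ≈ 0.0430 A·m²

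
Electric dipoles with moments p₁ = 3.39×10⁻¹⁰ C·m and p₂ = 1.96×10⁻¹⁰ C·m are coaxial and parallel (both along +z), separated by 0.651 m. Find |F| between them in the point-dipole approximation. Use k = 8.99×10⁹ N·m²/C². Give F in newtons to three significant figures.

On-axis field of dipole 1 at distance r: E = 2kp₁/r³. Force on dipole 2 is F = p₂·dE/dr (gradient along axis).
dE/dr = −6kp₁/r⁴, so |F| = 6kp₁p₂/r⁴ (attractive for aligned moments).
F = 6(8.99×10⁹)(3.39×10⁻¹⁰)(1.96×10⁻¹⁰)/(0.651)⁴ = 1.995×10⁻⁸ N.

F ≈ 2.00×10⁻⁸ N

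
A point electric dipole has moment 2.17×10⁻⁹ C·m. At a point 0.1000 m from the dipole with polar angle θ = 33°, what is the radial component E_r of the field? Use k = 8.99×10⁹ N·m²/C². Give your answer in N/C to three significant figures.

For a dipole, E_r = (2kp cosθ)/r³.
kp/r³ = (8.99×10⁹)(2.17×10⁻⁹)/(0.100)³ = 1.951×10⁴ N/C.
E_r = 2·1.951×10⁴·cos33° = 3.272×10⁴ N/C.

E_r ≈ 3.27×10⁴ N/C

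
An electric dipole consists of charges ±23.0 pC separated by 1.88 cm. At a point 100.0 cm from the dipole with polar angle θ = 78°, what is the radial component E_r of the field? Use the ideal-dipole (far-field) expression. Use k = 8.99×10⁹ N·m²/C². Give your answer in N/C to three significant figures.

E_r ≈ 0.00162 N/C

Dipole moment p = qd = (2.30×10⁻¹¹ C)(0.0188 m) = 4.324×10⁻¹³ C·m.
For a dipole, E_r = (2kp cosθ)/r³.
kp/r³ = (8.99×10⁹)(4.324×10⁻¹³)/(1.00)³ = 0.003887 N/C.
E_r = 2·0.003887·cos78° = 0.001616 N/C.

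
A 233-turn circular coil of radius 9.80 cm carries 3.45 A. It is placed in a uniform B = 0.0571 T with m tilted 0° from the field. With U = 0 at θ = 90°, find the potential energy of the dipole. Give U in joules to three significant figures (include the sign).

U ≈ -1.38 J

m = NIA = NIπa² = 233·(3.45)·π·(0.0980)² = 24.25 A·m².
U = −m·B = −mB cosθ.
U = −(24.25)(0.0571)·cos0° = -1.385 J.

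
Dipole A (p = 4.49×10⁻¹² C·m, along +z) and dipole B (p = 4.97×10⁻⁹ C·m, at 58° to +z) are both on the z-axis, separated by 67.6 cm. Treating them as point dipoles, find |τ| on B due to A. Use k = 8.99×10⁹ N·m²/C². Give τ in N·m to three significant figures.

The second dipole sits on the axis of the first, so the field there is axial: E₁ = 2kp₁/r³ along +z.
E₁ = 2(8.99×10⁹)(4.49×10⁻¹²)/(0.676)³ = 0.2613 N/C.
Torque on the second dipole: τ = p₂ E₁ sinθ.
τ = (4.97×10⁻⁹)(0.2613)·sin58° = 1.101×10⁻⁹ N·m.

τ ≈ 1.10×10⁻⁹ N·m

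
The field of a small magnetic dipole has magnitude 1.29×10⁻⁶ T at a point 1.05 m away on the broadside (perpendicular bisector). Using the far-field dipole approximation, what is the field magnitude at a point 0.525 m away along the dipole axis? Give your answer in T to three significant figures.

B ≈ 2.06×10⁻⁵ T

Dipole fields scale as 1/r³ in the far field.
The axial field is twice the equatorial field at the same r, so the geometry factor is 2/1.
B₂ = B₁ · (2/1) · (r₁/r₂)³ = 1.29×10⁻⁶ · 2 · (1.05/0.525)³.
(r₁/r₂)³ = (2)³ = 8.
B₂ ≈ 2.064×10⁻⁵ T.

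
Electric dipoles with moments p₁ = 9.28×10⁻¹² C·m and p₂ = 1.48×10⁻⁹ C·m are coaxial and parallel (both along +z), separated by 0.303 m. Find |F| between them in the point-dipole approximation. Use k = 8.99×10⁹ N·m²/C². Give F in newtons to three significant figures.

F ≈ 8.79×10⁻⁸ N

On-axis field of dipole 1 at distance r: E = 2kp₁/r³. Force on dipole 2 is F = p₂·dE/dr (gradient along axis).
dE/dr = −6kp₁/r⁴, so |F| = 6kp₁p₂/r⁴ (attractive for aligned moments).
F = 6(8.99×10⁹)(9.28×10⁻¹²)(1.48×10⁻⁹)/(0.303)⁴ = 8.789×10⁻⁸ N.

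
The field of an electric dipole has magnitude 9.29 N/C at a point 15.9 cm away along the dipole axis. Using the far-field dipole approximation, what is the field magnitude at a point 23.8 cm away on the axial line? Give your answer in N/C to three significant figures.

E ≈ 2.77 N/C

Dipole fields scale as 1/r³ in the far field; the geometry is the same at both points.
E₂ = E₁ · (r₁/r₂)³ = 9.29 · (15.9/23.8)³.
(r₁/r₂)³ = (0.6681)³ = 0.2982.
E₂ ≈ 2.770 N/C.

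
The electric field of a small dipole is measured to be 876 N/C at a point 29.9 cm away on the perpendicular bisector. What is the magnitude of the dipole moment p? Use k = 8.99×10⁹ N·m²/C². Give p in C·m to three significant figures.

In the equatorial plane E = kp/r³, so p = Er³/(k).
p = (876)·(0.299)³ / (8.99×10⁹) = 2.605×10⁻⁹ C·m.

p ≈ 2.60×10⁻⁹ C·m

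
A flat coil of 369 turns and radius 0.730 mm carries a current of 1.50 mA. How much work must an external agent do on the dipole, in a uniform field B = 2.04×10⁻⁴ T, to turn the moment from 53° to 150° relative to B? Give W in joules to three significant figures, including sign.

m = NIA = NIπa² = 369·(0.00150)·π·(7.30×10⁻⁴)² = 9.266×10⁻⁷ A·m².
W_ext = ΔU = −mB cosθ₂ + mB cosθ₁ = mB(cosθ₁ − cosθ₂).
W = (9.266×10⁻⁷)(2.04×10⁻⁴)·(cos53° − cos150°) = (1.890×10⁻¹⁰)·(+1.4678) = 2.775×10⁻¹⁰ J.

W ≈ 2.77×10⁻¹⁰ J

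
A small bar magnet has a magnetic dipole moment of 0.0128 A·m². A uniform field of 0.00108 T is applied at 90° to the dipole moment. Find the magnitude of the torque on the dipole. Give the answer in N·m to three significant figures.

Torque on a magnetic dipole: τ = mB sinθ.
τ = (0.0128)(0.00108)·sin90° = 1.382×10⁻⁵ N·m.

τ ≈ 1.38×10⁻⁵ N·m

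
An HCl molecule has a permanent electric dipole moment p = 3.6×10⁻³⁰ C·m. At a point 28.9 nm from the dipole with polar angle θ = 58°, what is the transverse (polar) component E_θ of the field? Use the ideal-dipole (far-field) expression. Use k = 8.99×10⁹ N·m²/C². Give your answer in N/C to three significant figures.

E_θ ≈ 1140 N/C

For a dipole, E_θ = (kp sinθ)/r³.
kp/r³ = (8.99×10⁹)(3.60×10⁻³⁰)/(2.89×10⁻⁸)³ = 1341 N/C.
E_θ = 1341·sin58° = 1137 N/C.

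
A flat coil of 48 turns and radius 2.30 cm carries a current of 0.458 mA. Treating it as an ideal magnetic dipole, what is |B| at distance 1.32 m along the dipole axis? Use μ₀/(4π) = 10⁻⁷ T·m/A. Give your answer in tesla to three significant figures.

m = NIA = NIπa² = 48·(4.58×10⁻⁴)·π·(0.0230)² = 3.654×10⁻⁵ A·m².
On axis B = (μ₀/4π)·2m/r³.
B = 2·(10⁻⁷)·(3.654×10⁻⁵) / (1.32)³ = 3.177×10⁻¹² T.

B ≈ 3.18×10⁻¹² T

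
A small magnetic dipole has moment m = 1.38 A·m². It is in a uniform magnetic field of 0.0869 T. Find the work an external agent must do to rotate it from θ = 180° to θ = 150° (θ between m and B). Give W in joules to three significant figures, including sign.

W_ext = ΔU = −mB cosθ₂ + mB cosθ₁ = mB(cosθ₁ − cosθ₂).
W = (1.38)(0.0869)·(cos180° − cos150°) = (0.1199)·(-0.1340) = -0.01607 J.

W ≈ -0.0161 J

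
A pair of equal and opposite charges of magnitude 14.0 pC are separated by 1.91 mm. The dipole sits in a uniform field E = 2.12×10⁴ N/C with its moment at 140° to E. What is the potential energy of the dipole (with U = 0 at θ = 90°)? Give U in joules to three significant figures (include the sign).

U ≈ 4.34×10⁻¹⁰ J

Dipole moment p = qd = (1.40×10⁻¹¹ C)(0.00191 m) = 2.674×10⁻¹⁴ C·m.
U = −p·E = −pE cosθ.
U = −(2.674×10⁻¹⁴)(2.12×10⁴)·cos140° = 4.343×10⁻¹⁰ J.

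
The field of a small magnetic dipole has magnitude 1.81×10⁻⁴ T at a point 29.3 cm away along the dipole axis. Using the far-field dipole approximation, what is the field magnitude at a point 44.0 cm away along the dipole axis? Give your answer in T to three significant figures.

B ≈ 5.34×10⁻⁵ T

Dipole fields scale as 1/r³ in the far field; the geometry is the same at both points.
B₂ = B₁ · (r₁/r₂)³ = 1.81×10⁻⁴ · (29.3/44.0)³.
(r₁/r₂)³ = (0.6659)³ = 0.2953.
B₂ ≈ 5.345×10⁻⁵ T.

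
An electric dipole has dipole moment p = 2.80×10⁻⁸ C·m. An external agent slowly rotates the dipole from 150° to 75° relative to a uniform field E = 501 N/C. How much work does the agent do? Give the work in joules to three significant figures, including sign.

W_ext = ΔU = U(θ₂) − U(θ₁) = −pE cosθ₂ − (−pE cosθ₁) = pE(cosθ₁ − cosθ₂).
W = (2.80×10⁻⁸)(501)·(cos150° − cos75°) = (1.403×10⁻⁵)·(-1.1248) = -1.578×10⁻⁵ J.

W ≈ -1.58×10⁻⁵ J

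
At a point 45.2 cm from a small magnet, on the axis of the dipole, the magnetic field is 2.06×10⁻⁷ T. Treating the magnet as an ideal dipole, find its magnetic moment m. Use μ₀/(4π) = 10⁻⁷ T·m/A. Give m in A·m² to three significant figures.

On axis B = (μ₀/4π)·2m/r³, so m = Br³·4π/(μ₀·2).
m = (2.06×10⁻⁷)·(0.452)³ / (2·10⁻⁷) = 0.09512 A·m².

m ≈ 0.0951 A·m²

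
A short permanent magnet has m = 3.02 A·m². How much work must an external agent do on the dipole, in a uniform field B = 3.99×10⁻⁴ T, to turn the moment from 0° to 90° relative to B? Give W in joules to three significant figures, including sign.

W ≈ 0.00120 J

W_ext = ΔU = −mB cosθ₂ + mB cosθ₁ = mB(cosθ₁ − cosθ₂).
W = (3.02)(3.99×10⁻⁴)·(cos0° − cos90°) = (0.001205)·(+1.0000) = 0.001205 J.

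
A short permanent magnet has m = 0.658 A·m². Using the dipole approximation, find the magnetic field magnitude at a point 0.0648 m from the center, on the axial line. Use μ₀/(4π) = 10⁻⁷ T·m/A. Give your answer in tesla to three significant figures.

On axis B = (μ₀/4π)·2m/r³.
B = 2·(10⁻⁷)·(0.658) / (0.0648)³ = 4.836×10⁻⁴ T.

B ≈ 4.84×10⁻⁴ T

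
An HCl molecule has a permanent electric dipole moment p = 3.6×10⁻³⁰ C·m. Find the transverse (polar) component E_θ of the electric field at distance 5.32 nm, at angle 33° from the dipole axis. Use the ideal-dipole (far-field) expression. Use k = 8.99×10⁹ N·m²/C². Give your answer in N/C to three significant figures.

For a dipole, E_θ = (kp sinθ)/r³.
kp/r³ = (8.99×10⁹)(3.60×10⁻³⁰)/(5.32×10⁻⁹)³ = 2.149×10⁵ N/C.
E_θ = 2.149×10⁵·sin33° = 1.171×10⁵ N/C.

E_θ ≈ 1.17×10⁵ N/C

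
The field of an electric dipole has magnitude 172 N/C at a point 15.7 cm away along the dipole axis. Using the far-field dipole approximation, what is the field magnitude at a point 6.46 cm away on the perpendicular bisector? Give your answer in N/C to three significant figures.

E ≈ 1230 N/C

Dipole fields scale as 1/r³ in the far field.
The axial field is twice the equatorial field at the same r, so the geometry factor is 1/2.
E₂ = E₁ · (1/2) · (r₁/r₂)³ = 172 · 0.5 · (15.7/6.46)³.
(r₁/r₂)³ = (2.43)³ = 14.35.
E₂ ≈ 1235 N/C.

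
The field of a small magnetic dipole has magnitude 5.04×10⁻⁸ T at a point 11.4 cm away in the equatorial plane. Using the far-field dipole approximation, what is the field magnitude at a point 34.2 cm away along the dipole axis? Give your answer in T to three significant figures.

B ≈ 3.73×10⁻⁹ T

Dipole fields scale as 1/r³ in the far field.
The axial field is twice the equatorial field at the same r, so the geometry factor is 2/1.
B₂ = B₁ · (2/1) · (r₁/r₂)³ = 5.04×10⁻⁸ · 2 · (11.4/34.2)³.
(r₁/r₂)³ = (0.3333)³ = 0.03704.
B₂ ≈ 3.733×10⁻⁹ T.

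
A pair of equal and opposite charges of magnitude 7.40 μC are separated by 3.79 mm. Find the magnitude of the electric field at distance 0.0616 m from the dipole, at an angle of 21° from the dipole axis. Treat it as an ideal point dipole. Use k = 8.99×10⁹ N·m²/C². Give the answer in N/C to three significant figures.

E ≈ 2.05×10⁶ N/C

Dipole moment p = qd = (7.40×10⁻⁶ C)(0.00379 m) = 2.805×10⁻⁸ C·m.
At angle θ the dipole field magnitude is E = (kp/r³)·√(1 + 3cos²θ).
kp/r³ = (8.99×10⁹)(2.805×10⁻⁸) / (0.0616)³ = 1.079×10⁶ N/C.
√(1 + 3cos²21°) = √(1 + 3·0.8716) = √3.6147 ≈ 1.9012.
E ≈ 1.079×10⁶ × 1.901 = 2.051×10⁶ N/C.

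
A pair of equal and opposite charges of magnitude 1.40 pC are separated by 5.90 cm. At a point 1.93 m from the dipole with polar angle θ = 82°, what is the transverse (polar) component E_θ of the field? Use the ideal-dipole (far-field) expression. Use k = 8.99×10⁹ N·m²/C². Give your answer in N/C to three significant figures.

Dipole moment p = qd = (1.40×10⁻¹² C)(0.0590 m) = 8.26×10⁻¹⁴ C·m.
For a dipole, E_θ = (kp sinθ)/r³.
kp/r³ = (8.99×10⁹)(8.26×10⁻¹⁴)/(1.93)³ = 1.033×10⁻⁴ N/C.
E_θ = 1.033×10⁻⁴·sin82° = 1.023×10⁻⁴ N/C.

E_θ ≈ 1.02×10⁻⁴ N/C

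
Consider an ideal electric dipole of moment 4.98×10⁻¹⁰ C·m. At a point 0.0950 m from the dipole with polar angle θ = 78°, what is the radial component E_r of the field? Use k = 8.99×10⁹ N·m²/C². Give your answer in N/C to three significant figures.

E_r ≈ 2170 N/C

For a dipole, E_r = (2kp cosθ)/r³.
kp/r³ = (8.99×10⁹)(4.98×10⁻¹⁰)/(0.0950)³ = 5222 N/C.
E_r = 2·5222·cos78° = 2171 N/C.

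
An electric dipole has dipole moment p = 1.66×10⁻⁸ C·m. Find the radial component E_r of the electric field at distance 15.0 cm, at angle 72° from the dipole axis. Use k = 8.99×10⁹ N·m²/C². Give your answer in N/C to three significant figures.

For a dipole, E_r = (2kp cosθ)/r³.
kp/r³ = (8.99×10⁹)(1.66×10⁻⁸)/(0.150)³ = 4.422×10⁴ N/C.
E_r = 2·4.422×10⁴·cos72° = 2.733×10⁴ N/C.

E_r ≈ 2.73×10⁴ N/C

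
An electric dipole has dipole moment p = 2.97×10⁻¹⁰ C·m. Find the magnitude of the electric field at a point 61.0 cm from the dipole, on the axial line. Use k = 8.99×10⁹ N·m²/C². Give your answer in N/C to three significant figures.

On the dipole axis E = 2kp/r³.
E = 2·(8.99×10⁹)(2.97×10⁻¹⁰) / (0.610)³ = 23.53 N/C.

E ≈ 23.5 N/C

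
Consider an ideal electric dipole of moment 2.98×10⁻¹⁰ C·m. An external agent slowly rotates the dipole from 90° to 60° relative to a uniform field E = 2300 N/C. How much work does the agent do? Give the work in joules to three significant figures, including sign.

W ≈ -3.43×10⁻⁷ J

W_ext = ΔU = U(θ₂) − U(θ₁) = −pE cosθ₂ − (−pE cosθ₁) = pE(cosθ₁ − cosθ₂).
W = (2.98×10⁻¹⁰)(2300)·(cos90° − cos60°) = (6.854×10⁻⁷)·(-0.5000) = -3.427×10⁻⁷ J.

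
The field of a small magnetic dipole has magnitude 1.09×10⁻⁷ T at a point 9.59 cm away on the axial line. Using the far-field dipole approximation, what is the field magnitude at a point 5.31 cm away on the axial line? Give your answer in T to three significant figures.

Dipole fields scale as 1/r³ in the far field; the geometry is the same at both points.
B₂ = B₁ · (r₁/r₂)³ = 1.09×10⁻⁷ · (9.59/5.31)³.
(r₁/r₂)³ = (1.806)³ = 5.891.
B₂ ≈ 6.421×10⁻⁷ T.

B ≈ 6.42×10⁻⁷ T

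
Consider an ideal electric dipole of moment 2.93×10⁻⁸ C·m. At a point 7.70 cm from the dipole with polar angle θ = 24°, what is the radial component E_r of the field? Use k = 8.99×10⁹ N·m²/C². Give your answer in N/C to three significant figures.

For a dipole, E_r = (2kp cosθ)/r³.
kp/r³ = (8.99×10⁹)(2.93×10⁻⁸)/(0.0770)³ = 5.770×10⁵ N/C.
E_r = 2·5.770×10⁵·cos24° = 1.054×10⁶ N/C.

E_r ≈ 1.05×10⁶ N/C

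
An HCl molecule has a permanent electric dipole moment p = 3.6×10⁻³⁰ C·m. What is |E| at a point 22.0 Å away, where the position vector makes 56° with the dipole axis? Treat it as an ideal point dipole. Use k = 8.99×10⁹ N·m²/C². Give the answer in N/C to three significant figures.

E ≈ 4.23×10⁶ N/C

At angle θ the dipole field magnitude is E = (kp/r³)·√(1 + 3cos²θ).
kp/r³ = (8.99×10⁹)(3.60×10⁻³⁰) / (2.20×10⁻⁹)³ = 3.039×10⁶ N/C.
√(1 + 3cos²56°) = √(1 + 3·0.3127) = √1.9381 ≈ 1.3922.
E ≈ 3.039×10⁶ × 1.392 = 4.231×10⁶ N/C.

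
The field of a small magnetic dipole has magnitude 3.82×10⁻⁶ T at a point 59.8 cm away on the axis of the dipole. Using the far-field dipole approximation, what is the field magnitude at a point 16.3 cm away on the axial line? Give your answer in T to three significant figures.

Dipole fields scale as 1/r³ in the far field; the geometry is the same at both points.
B₂ = B₁ · (r₁/r₂)³ = 3.82×10⁻⁶ · (59.8/16.3)³.
(r₁/r₂)³ = (3.669)³ = 49.38.
B₂ ≈ 1.886×10⁻⁴ T.

B ≈ 1.89×10⁻⁴ T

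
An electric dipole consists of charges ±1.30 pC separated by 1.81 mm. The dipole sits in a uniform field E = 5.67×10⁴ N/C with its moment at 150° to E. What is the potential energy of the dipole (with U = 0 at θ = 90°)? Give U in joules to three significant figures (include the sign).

U ≈ 1.16×10⁻¹⁰ J

Dipole moment p = qd = (1.30×10⁻¹² C)(0.00181 m) = 2.353×10⁻¹⁵ C·m.
U = −p·E = −pE cosθ.
U = −(2.353×10⁻¹⁵)(5.67×10⁴)·cos150° = 1.155×10⁻¹⁰ J.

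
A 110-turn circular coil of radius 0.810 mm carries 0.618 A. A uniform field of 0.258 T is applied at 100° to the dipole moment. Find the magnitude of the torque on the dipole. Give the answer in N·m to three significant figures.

τ ≈ 3.56×10⁻⁵ N·m

m = NIA = NIπa² = 110·(0.618)·π·(8.10×10⁻⁴)² = 1.401×10⁻⁴ A·m².
Torque on a magnetic dipole: τ = mB sinθ.
τ = (1.401×10⁻⁴)(0.258)·sin100° = 3.560×10⁻⁵ N·m.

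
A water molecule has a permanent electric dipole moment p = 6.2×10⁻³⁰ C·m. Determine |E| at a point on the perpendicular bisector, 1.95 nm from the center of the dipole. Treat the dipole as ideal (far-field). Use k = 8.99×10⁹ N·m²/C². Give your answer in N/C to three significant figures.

E ≈ 7.52×10⁶ N/C

In the equatorial plane E = kp/r³.
E = (8.99×10⁹)(6.20×10⁻³⁰) / (1.95×10⁻⁹)³ = 7.517×10⁶ N/C.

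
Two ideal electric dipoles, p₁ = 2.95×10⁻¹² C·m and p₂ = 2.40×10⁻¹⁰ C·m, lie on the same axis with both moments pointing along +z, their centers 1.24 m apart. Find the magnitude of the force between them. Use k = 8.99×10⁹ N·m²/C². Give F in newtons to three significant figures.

On-axis field of dipole 1 at distance r: E = 2kp₁/r³. Force on dipole 2 is F = p₂·dE/dr (gradient along axis).
dE/dr = −6kp₁/r⁴, so |F| = 6kp₁p₂/r⁴ (attractive for aligned moments).
F = 6(8.99×10⁹)(2.95×10⁻¹²)(2.40×10⁻¹⁰)/(1.24)⁴ = 1.615×10⁻¹¹ N.

F ≈ 1.62×10⁻¹¹ N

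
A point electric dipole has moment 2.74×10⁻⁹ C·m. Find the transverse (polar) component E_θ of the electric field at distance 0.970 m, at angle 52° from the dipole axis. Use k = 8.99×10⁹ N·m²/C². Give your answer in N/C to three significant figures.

For a dipole, E_θ = (kp sinθ)/r³.
kp/r³ = (8.99×10⁹)(2.74×10⁻⁹)/(0.970)³ = 26.99 N/C.
E_θ = 26.99·sin52° = 21.27 N/C.

E_θ ≈ 21.3 N/C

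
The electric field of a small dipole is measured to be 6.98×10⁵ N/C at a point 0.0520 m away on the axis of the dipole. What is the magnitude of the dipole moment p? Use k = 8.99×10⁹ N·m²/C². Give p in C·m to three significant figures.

On axis E = 2kp/r³, so p = Er³/(2k).
p = (6.98×10⁵)·(0.0520)³ / (2·8.99×10⁹) = 5.459×10⁻⁹ C·m.

p ≈ 5.46×10⁻⁹ C·m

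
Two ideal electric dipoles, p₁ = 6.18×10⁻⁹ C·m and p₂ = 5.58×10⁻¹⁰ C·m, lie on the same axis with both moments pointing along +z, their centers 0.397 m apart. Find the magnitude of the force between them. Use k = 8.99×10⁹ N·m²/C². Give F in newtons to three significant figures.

On-axis field of dipole 1 at distance r: E = 2kp₁/r³. Force on dipole 2 is F = p₂·dE/dr (gradient along axis).
dE/dr = −6kp₁/r⁴, so |F| = 6kp₁p₂/r⁴ (attractive for aligned moments).
F = 6(8.99×10⁹)(6.18×10⁻⁹)(5.58×10⁻¹⁰)/(0.397)⁴ = 7.488×10⁻⁶ N.

F ≈ 7.49×10⁻⁶ N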